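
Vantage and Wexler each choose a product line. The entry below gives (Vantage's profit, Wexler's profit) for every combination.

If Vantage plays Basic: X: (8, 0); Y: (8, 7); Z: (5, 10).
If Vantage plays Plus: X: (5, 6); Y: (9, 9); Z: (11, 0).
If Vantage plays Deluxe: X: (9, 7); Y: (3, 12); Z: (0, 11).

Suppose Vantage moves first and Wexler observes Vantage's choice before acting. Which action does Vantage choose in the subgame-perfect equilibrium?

Solve by backward induction (Vantage leads).
- Basic → Wexler plays Z (best of 0, 7, 10); Vantage gets 5.
- Plus → Wexler plays Y (best of 6, 9, 0); Vantage gets 9.
- Deluxe → Wexler plays Y (best of 7, 12, 11); Vantage gets 3.
Among 5, 9, 3, the best is 9 at Plus. Subgame-perfect outcome: (Plus, Y) with payoffs (9, 9).

Plus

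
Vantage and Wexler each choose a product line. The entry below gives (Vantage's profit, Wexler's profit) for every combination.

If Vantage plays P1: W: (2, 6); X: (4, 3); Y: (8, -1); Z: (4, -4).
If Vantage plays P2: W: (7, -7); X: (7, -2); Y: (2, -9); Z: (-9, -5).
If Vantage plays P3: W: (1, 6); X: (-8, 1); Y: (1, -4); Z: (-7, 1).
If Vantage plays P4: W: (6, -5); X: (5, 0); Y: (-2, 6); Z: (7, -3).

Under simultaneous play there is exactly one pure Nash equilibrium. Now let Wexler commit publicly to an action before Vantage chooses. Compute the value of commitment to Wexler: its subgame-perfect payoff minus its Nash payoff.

Work backward from Vantage's decision.
- W: BR = P2, leader payoff -7.
- X: BR = P2, leader payoff -2.
- Y: BR = P1, leader payoff -1.
- Z: BR = P4, leader payoff -3.
Wexler's induced payoffs are -7, -2, -1, -3, so Wexler commits to Y. Subgame-perfect outcome: (P1, Y) with payoffs (8, -1).
For the simultaneous game, intersect best replies.
Vantage's best replies: W→P2; X→P2; Y→P1; Z→P4.
Wexler's best replies: P1→W; P2→X; P3→W; P4→Y.
Only (P2, X) has each player best-responding; Nash payoffs (7, -2).
Wexler's commitment gain: -1 − -2 = 1.

1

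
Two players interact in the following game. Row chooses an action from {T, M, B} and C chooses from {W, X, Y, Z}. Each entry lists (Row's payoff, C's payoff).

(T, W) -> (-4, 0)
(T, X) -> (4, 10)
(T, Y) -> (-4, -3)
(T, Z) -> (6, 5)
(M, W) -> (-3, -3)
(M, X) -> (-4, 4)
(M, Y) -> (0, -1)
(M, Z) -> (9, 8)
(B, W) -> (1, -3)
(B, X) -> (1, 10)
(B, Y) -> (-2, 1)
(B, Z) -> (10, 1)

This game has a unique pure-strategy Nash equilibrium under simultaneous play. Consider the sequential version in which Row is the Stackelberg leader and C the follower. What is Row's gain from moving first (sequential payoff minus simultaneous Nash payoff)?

Backward induction with Row moving first.
- T → C plays X (best of 0, 10, -3, 5); Row gets 4.
- M → C plays Z (best of -3, 4, -1, 8); Row gets 9.
- B → C plays X (best of -3, 10, 1, 1); Row gets 1.
Among 4, 9, 1, the best is 9 at M. Subgame-perfect outcome: (M, Z) with payoffs (9, 8).
Under simultaneous play:
Row's best replies: W→B; X→T; Y→M; Z→B.
C's best replies: T→X; M→Z; B→X.
Only (T, X) has each player best-responding; Nash payoffs (4, 10).
Row's commitment gain: 9 − 4 = 5.

5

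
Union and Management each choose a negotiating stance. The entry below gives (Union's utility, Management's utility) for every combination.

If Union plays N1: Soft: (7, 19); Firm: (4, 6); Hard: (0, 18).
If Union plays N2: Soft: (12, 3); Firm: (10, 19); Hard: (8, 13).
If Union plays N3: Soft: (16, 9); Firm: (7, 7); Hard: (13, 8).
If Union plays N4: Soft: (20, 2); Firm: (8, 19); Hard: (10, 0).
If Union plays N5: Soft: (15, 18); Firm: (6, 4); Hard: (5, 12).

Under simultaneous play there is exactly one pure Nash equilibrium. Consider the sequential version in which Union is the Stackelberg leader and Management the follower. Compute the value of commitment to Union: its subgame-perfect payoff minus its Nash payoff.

6

Work backward from Management's decision.
- N1 → Management plays Soft (best of 19, 6, 18); Union gets 7.
- N2 → Management plays Firm (best of 3, 19, 13); Union gets 10.
- N3 → Management plays Soft (best of 9, 7, 8); Union gets 16.
- N4 → Management plays Firm (best of 2, 19, 0); Union gets 8.
- N5 → Management plays Soft (best of 18, 4, 12); Union gets 15.
Union's induced payoffs are 7, 10, 16, 8, 15, so Union commits to N3. Subgame-perfect outcome: (N3, Soft) with payoffs (16, 9).
Under simultaneous play:
Union's best replies: Soft→N4; Firm→N2; Hard→N3.
Management's best replies: N1→Soft; N2→Firm; N3→Soft; N4→Firm; N5→Soft.
Only (N2, Firm) has each player best-responding; Nash payoffs (10, 19).
Union's commitment gain: 16 − 10 = 6.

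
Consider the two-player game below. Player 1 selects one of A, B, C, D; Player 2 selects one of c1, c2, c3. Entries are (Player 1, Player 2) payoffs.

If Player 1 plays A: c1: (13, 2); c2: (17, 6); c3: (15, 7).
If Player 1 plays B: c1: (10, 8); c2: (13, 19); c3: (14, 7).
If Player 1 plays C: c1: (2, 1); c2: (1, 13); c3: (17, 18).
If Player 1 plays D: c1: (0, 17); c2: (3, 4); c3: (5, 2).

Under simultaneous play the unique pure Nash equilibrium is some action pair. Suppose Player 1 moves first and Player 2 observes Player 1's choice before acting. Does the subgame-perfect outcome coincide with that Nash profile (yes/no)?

Player 2 best-responds to each possible Player 1 move:
- A: BR = c3, leader payoff 15.
- B: BR = c2, leader payoff 13.
- C: BR = c3, leader payoff 17.
- D: BR = c1, leader payoff 0.
Player 1's induced payoffs are 15, 13, 17, 0, so Player 1 commits to C. Subgame-perfect outcome: (C, c3) with payoffs (17, 18).
Now find the simultaneous Nash equilibrium.
Player 1's best replies: c1→A; c2→A; c3→C.
Player 2's best replies: A→c3; B→c2; C→c3; D→c1.
Only (C, c3) has each player best-responding; Nash payoffs (17, 18).
Sequential outcome (C, c3) coincides with the Nash profile (C, c3).

yes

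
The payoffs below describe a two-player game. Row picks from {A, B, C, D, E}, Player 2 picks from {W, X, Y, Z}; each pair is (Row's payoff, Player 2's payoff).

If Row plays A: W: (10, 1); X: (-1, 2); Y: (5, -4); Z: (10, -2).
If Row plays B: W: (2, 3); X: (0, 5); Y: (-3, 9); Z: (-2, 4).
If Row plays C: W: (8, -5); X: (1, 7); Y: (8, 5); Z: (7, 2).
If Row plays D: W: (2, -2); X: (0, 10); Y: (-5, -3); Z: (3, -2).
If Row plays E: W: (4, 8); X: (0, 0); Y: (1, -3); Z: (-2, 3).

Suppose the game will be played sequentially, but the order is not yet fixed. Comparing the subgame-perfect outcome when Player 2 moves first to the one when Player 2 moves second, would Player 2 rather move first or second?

If Row leads: Player 2's best replies are A→X, B→Y, C→X, D→X, E→W; Row's induced payoffs -1, -3, 1, 0, 4; outcome (E, W), payoffs (4, 8).
If Player 2 leads: Row's best replies are W→A, X→C, Y→C, Z→A; Player 2's induced payoffs 1, 7, 5, -2; outcome (C, X), payoffs (1, 7).
Player 2 gets 7 moving first and 8 moving second, so Player 2 prefers to move second.

second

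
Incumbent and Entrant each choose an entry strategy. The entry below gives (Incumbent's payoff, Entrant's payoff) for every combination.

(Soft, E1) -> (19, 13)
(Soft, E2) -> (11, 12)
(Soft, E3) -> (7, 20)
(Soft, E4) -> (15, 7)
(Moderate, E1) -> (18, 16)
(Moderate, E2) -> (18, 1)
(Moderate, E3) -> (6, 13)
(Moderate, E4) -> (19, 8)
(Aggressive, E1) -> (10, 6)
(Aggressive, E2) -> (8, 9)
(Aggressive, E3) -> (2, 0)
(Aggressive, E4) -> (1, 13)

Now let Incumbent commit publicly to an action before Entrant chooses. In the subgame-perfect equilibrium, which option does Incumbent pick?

Entrant best-responds to each possible Incumbent move:
- Soft: Entrant compares 13, 12, 20, 7 and picks E3; Incumbent would get 7.
- Moderate: Entrant compares 16, 1, 13, 8 and picks E1; Incumbent would get 18.
- Aggressive: Entrant compares 6, 9, 0, 13 and picks E4; Incumbent would get 1.
Incumbent's induced payoffs are 7, 18, 1, so Incumbent commits to Moderate. Subgame-perfect outcome: (Moderate, E1) with payoffs (18, 16).

Moderate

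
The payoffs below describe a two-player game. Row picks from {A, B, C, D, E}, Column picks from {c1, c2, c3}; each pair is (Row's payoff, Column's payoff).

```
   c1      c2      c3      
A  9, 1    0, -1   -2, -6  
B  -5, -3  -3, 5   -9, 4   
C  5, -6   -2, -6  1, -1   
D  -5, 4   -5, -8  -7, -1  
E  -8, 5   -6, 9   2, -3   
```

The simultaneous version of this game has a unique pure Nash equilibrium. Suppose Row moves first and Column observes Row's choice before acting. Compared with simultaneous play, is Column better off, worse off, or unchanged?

unchanged

Column best-responds to each possible Row move:
- A: Column compares 1, -1, -6 and picks c1; Row would get 9.
- B: Column compares -3, 5, 4 and picks c2; Row would get -3.
- C: Column compares -6, -6, -1 and picks c3; Row would get 1.
- D: Column compares 4, -8, -1 and picks c1; Row would get -5.
- E: Column compares 5, 9, -3 and picks c2; Row would get -6.
Maximizing over 9, -3, 1, -5, -6, Row chooses A. Subgame-perfect outcome: (A, c1) with payoffs (9, 1).
For the simultaneous game, intersect best replies.
Row's best replies: c1→A; c2→A; c3→E.
Column's best replies: A→c1; B→c2; C→c3; D→c1; E→c2.
Only (A, c1) has each player best-responding; Nash payoffs (9, 1).
Column earns 1 sequentially versus 1 at the Nash outcome: unchanged.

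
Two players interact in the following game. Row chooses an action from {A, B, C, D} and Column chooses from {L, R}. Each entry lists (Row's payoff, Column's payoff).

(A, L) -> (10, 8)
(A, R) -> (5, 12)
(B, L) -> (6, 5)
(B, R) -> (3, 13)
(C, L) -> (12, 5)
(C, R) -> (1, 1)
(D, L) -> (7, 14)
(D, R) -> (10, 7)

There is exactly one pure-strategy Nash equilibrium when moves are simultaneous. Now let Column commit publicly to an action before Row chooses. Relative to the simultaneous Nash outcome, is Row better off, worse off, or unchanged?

worse off

Work backward from Row's decision.
- L → Row plays C (best of 10, 6, 12, 7); Column gets 5.
- R → Row plays D (best of 5, 3, 1, 10); Column gets 7.
Maximizing over 5, 7, Column chooses R. Subgame-perfect outcome: (D, R) with payoffs (10, 7).
Now find the simultaneous Nash equilibrium.
Row's best replies: L→C; R→D.
Column's best replies: A→R; B→R; C→L; D→L.
The unique mutual best reply is (C, L), giving (12, 5).
Row earns 10 sequentially versus 12 at the Nash outcome: worse off.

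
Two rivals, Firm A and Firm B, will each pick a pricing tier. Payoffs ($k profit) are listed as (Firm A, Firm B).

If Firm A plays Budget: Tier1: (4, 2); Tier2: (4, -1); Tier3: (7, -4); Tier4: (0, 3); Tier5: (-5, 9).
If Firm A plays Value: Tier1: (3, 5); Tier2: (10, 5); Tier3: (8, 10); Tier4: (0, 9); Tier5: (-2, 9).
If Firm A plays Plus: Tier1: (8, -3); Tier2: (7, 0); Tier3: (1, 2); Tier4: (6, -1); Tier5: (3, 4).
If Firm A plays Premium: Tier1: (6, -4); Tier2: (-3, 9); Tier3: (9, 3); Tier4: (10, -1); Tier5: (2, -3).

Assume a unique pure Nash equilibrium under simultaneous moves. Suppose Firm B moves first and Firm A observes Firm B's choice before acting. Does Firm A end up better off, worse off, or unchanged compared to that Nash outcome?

better off

Firm A best-responds to each possible Firm B move:
- Tier1 → Firm A plays Plus (best of 4, 3, 8, 6); Firm B gets -3.
- Tier2 → Firm A plays Value (best of 4, 10, 7, -3); Firm B gets 5.
- Tier3 → Firm A plays Premium (best of 7, 8, 1, 9); Firm B gets 3.
- Tier4 → Firm A plays Premium (best of 0, 0, 6, 10); Firm B gets -1.
- Tier5 → Firm A plays Plus (best of -5, -2, 3, 2); Firm B gets 4.
Among -3, 5, 3, -1, 4, the best is 5 at Tier2. Subgame-perfect outcome: (Value, Tier2) with payoffs (10, 5).
For the simultaneous game, intersect best replies.
Firm A's best replies: Tier1→Plus; Tier2→Value; Tier3→Premium; Tier4→Premium; Tier5→Plus.
Firm B's best replies: Budget→Tier5; Value→Tier3; Plus→Tier5; Premium→Tier2.
The unique mutual best reply is (Plus, Tier5), giving (3, 4).
Firm A earns 10 sequentially versus 3 at the Nash outcome: better off.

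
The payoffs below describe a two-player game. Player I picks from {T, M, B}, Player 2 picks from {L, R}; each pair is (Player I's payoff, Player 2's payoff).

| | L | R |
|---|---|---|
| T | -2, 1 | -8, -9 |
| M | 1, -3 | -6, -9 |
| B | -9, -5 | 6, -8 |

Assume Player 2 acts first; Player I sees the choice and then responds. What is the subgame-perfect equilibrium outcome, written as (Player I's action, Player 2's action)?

Player I best-responds to each possible Player 2 move:
- L: Player I compares -2, 1, -9 and picks M; Player 2 would get -3.
- R: Player I compares -8, -6, 6 and picks B; Player 2 would get -8.
Maximizing over -3, -8, Player 2 chooses L. Subgame-perfect outcome: (M, L) with payoffs (1, -3).

(M, L)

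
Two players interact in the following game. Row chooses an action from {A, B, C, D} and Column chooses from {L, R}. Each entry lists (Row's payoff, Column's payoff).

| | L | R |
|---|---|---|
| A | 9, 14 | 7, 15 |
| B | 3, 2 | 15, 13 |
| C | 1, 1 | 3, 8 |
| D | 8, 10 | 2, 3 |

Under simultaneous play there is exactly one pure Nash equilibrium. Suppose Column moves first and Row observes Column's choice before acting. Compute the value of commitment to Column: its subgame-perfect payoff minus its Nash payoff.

Solve by backward induction (Column leads).
- L: Row compares 9, 3, 1, 8 and picks A; Column would get 14.
- R: Row compares 7, 15, 3, 2 and picks B; Column would get 13.
Among 14, 13, the best is 14 at L. Subgame-perfect outcome: (A, L) with payoffs (9, 14).
Now find the simultaneous Nash equilibrium.
Row's best replies: L→A; R→B.
Column's best replies: A→R; B→R; C→R; D→L.
The unique mutual best reply is (B, R), giving (15, 13).
Column's commitment gain: 14 − 13 = 1.

1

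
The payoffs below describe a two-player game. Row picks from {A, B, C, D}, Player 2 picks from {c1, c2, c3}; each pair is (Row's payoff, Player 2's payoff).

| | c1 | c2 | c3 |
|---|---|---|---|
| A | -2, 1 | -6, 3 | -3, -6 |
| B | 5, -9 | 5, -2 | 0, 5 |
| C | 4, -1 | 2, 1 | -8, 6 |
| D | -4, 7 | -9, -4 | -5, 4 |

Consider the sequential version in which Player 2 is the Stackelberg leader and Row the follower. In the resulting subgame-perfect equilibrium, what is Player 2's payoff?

Solve by backward induction (Player 2 leads).
- c1: BR = B, leader payoff -9.
- c2: BR = B, leader payoff -2.
- c3: BR = B, leader payoff 5.
Player 2's induced payoffs are -9, -2, 5, so Player 2 commits to c3. Subgame-perfect outcome: (B, c3) with payoffs (0, 5).

5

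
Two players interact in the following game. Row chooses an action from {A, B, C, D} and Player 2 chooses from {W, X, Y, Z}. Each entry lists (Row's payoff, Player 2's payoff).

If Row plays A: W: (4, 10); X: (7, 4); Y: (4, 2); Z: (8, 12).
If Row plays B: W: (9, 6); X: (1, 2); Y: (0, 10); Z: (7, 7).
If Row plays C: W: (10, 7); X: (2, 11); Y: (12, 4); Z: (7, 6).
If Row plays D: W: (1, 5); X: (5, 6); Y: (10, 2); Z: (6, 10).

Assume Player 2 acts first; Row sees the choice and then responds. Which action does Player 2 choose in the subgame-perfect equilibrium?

Z

Work backward from Row's decision.
- W → Row plays C (best of 4, 9, 10, 1); Player 2 gets 7.
- X → Row plays A (best of 7, 1, 2, 5); Player 2 gets 4.
- Y → Row plays C (best of 4, 0, 12, 10); Player 2 gets 4.
- Z → Row plays A (best of 8, 7, 7, 6); Player 2 gets 12.
Player 2's induced payoffs are 7, 4, 4, 12, so Player 2 commits to Z. Subgame-perfect outcome: (A, Z) with payoffs (8, 12).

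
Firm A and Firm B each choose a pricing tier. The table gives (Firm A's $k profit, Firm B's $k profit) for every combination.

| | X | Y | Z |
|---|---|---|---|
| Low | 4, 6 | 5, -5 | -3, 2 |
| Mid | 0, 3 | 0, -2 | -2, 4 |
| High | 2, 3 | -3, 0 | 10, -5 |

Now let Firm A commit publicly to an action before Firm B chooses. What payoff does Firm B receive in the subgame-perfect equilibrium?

Work backward from Firm B's decision.
- Low → Firm B plays X (best of 6, -5, 2); Firm A gets 4.
- Mid → Firm B plays Z (best of 3, -2, 4); Firm A gets -2.
- High → Firm B plays X (best of 3, 0, -5); Firm A gets 2.
Firm A's induced payoffs are 4, -2, 2, so Firm A commits to Low. Subgame-perfect outcome: (Low, X) with payoffs (4, 6).

6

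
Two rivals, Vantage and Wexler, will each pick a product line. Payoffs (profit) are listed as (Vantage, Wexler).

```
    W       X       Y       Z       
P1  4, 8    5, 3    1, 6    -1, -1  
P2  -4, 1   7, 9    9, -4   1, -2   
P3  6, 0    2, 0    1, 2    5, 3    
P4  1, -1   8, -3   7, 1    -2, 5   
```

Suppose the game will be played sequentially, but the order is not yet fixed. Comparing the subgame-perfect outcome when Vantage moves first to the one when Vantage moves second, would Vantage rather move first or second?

If Vantage leads: Wexler's best replies are P1→W, P2→X, P3→Z, P4→Z; Vantage's induced payoffs 4, 7, 5, -2; outcome (P2, X), payoffs (7, 9).
If Wexler leads: Vantage's best replies are W→P3, X→P4, Y→P2, Z→P3; Wexler's induced payoffs 0, -3, -4, 3; outcome (P3, Z), payoffs (5, 3).
Vantage gets 7 moving first and 5 moving second, so Vantage prefers to move first.

first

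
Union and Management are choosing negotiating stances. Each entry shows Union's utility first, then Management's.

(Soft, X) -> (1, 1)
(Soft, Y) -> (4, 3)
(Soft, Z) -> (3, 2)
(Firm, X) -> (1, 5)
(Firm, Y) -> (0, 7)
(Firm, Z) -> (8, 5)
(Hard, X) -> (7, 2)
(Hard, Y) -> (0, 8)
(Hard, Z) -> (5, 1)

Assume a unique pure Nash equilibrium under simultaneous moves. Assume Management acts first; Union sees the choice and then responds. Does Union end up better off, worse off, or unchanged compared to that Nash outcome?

Solve by backward induction (Management leads).
- X → Union plays Hard (best of 1, 1, 7); Management gets 2.
- Y → Union plays Soft (best of 4, 0, 0); Management gets 3.
- Z → Union plays Firm (best of 3, 8, 5); Management gets 5.
Maximizing over 2, 3, 5, Management chooses Z. Subgame-perfect outcome: (Firm, Z) with payoffs (8, 5).
Under simultaneous play:
Union's best replies: X→Hard; Y→Soft; Z→Firm.
Management's best replies: Soft→Y; Firm→Y; Hard→Y.
The unique mutual best reply is (Soft, Y), giving (4, 3).
Union earns 8 sequentially versus 4 at the Nash outcome: better off.

better off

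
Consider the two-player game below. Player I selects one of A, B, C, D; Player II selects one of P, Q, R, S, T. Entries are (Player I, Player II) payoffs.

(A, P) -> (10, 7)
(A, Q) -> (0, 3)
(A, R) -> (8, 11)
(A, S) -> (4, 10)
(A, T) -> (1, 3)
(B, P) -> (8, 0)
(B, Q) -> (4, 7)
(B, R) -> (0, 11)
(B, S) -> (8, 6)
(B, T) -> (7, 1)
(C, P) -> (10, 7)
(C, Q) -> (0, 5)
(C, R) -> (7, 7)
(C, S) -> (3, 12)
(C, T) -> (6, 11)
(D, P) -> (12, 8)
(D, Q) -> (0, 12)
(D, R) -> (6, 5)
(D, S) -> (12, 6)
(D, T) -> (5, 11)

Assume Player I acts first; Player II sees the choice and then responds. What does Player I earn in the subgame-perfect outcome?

Solve by backward induction (Player I leads).
- A → Player II plays R (best of 7, 3, 11, 10, 3); Player I gets 8.
- B → Player II plays R (best of 0, 7, 11, 6, 1); Player I gets 0.
- C → Player II plays S (best of 7, 5, 7, 12, 11); Player I gets 3.
- D → Player II plays Q (best of 8, 12, 5, 6, 11); Player I gets 0.
Among 8, 0, 3, 0, the best is 8 at A. Subgame-perfect outcome: (A, R) with payoffs (8, 11).

8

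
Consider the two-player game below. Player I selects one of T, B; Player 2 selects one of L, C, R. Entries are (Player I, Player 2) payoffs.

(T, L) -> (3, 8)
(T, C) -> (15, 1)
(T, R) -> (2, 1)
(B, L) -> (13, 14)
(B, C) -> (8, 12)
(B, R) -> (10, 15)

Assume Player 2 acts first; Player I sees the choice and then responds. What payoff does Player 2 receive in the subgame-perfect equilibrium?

Solve by backward induction (Player 2 leads).
- L: Player I compares 3, 13 and picks B; Player 2 would get 14.
- C: Player I compares 15, 8 and picks T; Player 2 would get 1.
- R: Player I compares 2, 10 and picks B; Player 2 would get 15.
Among 14, 1, 15, the best is 15 at R. Subgame-perfect outcome: (B, R) with payoffs (10, 15).

15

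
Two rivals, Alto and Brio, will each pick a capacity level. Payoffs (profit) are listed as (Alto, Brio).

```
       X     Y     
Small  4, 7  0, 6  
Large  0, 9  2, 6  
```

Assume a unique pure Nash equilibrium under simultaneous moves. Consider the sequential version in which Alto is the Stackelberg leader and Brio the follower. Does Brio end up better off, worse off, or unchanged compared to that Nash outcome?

unchanged

Backward induction with Alto moving first.
- Small: Brio compares 7, 6 and picks X; Alto would get 4.
- Large: Brio compares 9, 6 and picks X; Alto would get 0.
Alto's induced payoffs are 4, 0, so Alto commits to Small. Subgame-perfect outcome: (Small, X) with payoffs (4, 7).
Now find the simultaneous Nash equilibrium.
Alto's best replies: X→Small; Y→Large.
Brio's best replies: Small→X; Large→X.
Only (Small, X) has each player best-responding; Nash payoffs (4, 7).
Brio earns 7 sequentially versus 7 at the Nash outcome: unchanged.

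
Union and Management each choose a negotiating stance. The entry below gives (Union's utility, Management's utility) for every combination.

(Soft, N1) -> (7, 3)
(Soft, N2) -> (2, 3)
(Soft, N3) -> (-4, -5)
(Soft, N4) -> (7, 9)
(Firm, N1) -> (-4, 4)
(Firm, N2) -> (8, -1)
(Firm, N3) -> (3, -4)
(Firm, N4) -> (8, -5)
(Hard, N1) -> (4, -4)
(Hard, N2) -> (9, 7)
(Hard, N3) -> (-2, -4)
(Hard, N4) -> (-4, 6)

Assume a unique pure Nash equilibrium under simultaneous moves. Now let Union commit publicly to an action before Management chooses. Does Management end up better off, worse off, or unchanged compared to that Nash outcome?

unchanged

Backward induction with Union moving first.
- Soft: BR = N4, leader payoff 7.
- Firm: BR = N1, leader payoff -4.
- Hard: BR = N2, leader payoff 9.
Among 7, -4, 9, the best is 9 at Hard. Subgame-perfect outcome: (Hard, N2) with payoffs (9, 7).
Now find the simultaneous Nash equilibrium.
Union's best replies: N1→Soft; N2→Hard; N3→Firm; N4→Firm.
Management's best replies: Soft→N4; Firm→N1; Hard→N2.
Only (Hard, N2) has each player best-responding; Nash payoffs (9, 7).
Management earns 7 sequentially versus 7 at the Nash outcome: unchanged.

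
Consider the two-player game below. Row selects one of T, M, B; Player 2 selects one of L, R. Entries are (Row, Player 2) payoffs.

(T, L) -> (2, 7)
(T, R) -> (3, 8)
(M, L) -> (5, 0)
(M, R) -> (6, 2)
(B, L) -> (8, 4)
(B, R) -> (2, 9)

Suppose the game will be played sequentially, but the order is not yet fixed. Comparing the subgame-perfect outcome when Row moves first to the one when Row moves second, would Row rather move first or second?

second

If Row leads: Player 2's best replies are T→R, M→R, B→R; Row's induced payoffs 3, 6, 2; outcome (M, R), payoffs (6, 2).
If Player 2 leads: Row's best replies are L→B, R→M; Player 2's induced payoffs 4, 2; outcome (B, L), payoffs (8, 4).
Row gets 6 moving first and 8 moving second, so Row prefers to move second.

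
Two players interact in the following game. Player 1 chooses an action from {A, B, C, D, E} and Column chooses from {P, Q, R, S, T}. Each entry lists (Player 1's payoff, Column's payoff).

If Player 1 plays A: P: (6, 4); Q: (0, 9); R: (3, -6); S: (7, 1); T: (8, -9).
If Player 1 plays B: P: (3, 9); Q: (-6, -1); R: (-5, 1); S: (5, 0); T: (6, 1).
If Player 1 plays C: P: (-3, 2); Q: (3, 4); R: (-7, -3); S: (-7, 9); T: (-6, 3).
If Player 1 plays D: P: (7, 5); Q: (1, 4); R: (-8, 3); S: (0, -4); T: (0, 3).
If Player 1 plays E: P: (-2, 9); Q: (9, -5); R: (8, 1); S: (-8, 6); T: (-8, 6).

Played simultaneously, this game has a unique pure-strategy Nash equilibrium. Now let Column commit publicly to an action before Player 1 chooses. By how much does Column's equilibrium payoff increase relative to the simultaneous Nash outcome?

0

Player 1 best-responds to each possible Column move:
- P → Player 1 plays D (best of 6, 3, -3, 7, -2); Column gets 5.
- Q → Player 1 plays E (best of 0, -6, 3, 1, 9); Column gets -5.
- R → Player 1 plays E (best of 3, -5, -7, -8, 8); Column gets 1.
- S → Player 1 plays A (best of 7, 5, -7, 0, -8); Column gets 1.
- T → Player 1 plays A (best of 8, 6, -6, 0, -8); Column gets -9.
Among 5, -5, 1, 1, -9, the best is 5 at P. Subgame-perfect outcome: (D, P) with payoffs (7, 5).
For the simultaneous game, intersect best replies.
Player 1's best replies: P→D; Q→E; R→E; S→A; T→A.
Column's best replies: A→Q; B→P; C→S; D→P; E→P.
Only (D, P) has each player best-responding; Nash payoffs (7, 5).
Column's commitment gain: 5 − 5 = 0.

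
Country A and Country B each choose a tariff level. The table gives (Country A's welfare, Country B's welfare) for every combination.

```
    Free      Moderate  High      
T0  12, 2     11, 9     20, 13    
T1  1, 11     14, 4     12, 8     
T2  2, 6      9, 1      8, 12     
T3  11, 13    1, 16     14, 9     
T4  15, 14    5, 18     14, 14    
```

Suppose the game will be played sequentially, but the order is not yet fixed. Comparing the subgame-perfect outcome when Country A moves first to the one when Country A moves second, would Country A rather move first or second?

first

If Country A leads: Country B's best replies are T0→High, T1→Free, T2→High, T3→Moderate, T4→Moderate; Country A's induced payoffs 20, 1, 8, 1, 5; outcome (T0, High), payoffs (20, 13).
If Country B leads: Country A's best replies are Free→T4, Moderate→T1, High→T0; Country B's induced payoffs 14, 4, 13; outcome (T4, Free), payoffs (15, 14).
Country A gets 20 moving first and 15 moving second, so Country A prefers to move first.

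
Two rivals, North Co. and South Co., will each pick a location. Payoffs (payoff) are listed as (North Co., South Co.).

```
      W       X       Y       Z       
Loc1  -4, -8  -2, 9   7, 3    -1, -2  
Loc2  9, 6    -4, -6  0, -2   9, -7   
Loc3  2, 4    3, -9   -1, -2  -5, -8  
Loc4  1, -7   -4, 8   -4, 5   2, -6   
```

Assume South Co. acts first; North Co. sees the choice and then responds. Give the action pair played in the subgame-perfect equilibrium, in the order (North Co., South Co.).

Work backward from North Co.'s decision.
- W: North Co. compares -4, 9, 2, 1 and picks Loc2; South Co. would get 6.
- X: North Co. compares -2, -4, 3, -4 and picks Loc3; South Co. would get -9.
- Y: North Co. compares 7, 0, -1, -4 and picks Loc1; South Co. would get 3.
- Z: North Co. compares -1, 9, -5, 2 and picks Loc2; South Co. would get -7.
Maximizing over 6, -9, 3, -7, South Co. chooses W. Subgame-perfect outcome: (Loc2, W) with payoffs (9, 6).

(Loc2, W)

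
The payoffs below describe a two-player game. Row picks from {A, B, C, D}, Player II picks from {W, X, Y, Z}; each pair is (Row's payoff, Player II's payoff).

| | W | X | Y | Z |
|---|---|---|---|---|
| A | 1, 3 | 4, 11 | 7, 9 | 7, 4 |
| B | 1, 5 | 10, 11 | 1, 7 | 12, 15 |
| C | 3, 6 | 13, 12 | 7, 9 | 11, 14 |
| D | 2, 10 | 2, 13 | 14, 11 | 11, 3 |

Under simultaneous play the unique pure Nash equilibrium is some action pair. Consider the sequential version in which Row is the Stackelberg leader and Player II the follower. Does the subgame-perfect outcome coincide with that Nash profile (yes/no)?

Work backward from Player II's decision.
- A → Player II plays X (best of 3, 11, 9, 4); Row gets 4.
- B → Player II plays Z (best of 5, 11, 7, 15); Row gets 12.
- C → Player II plays Z (best of 6, 12, 9, 14); Row gets 11.
- D → Player II plays X (best of 10, 13, 11, 3); Row gets 2.
Maximizing over 4, 12, 11, 2, Row chooses B. Subgame-perfect outcome: (B, Z) with payoffs (12, 15).
Under simultaneous play:
Row's best replies: W→C; X→C; Y→D; Z→B.
Player II's best replies: A→X; B→Z; C→Z; D→X.
Only (B, Z) has each player best-responding; Nash payoffs (12, 15).
Sequential outcome (B, Z) coincides with the Nash profile (B, Z).

yes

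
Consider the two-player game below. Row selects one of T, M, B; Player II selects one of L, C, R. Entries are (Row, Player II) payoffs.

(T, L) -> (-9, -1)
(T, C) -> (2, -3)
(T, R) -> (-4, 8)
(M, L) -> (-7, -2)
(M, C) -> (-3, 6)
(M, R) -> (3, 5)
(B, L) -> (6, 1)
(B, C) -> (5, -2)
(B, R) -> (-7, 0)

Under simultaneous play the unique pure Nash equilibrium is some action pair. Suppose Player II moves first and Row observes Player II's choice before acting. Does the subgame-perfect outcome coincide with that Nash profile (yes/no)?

Solve by backward induction (Player II leads).
- L → Row plays B (best of -9, -7, 6); Player II gets 1.
- C → Row plays B (best of 2, -3, 5); Player II gets -2.
- R → Row plays M (best of -4, 3, -7); Player II gets 5.
Maximizing over 1, -2, 5, Player II chooses R. Subgame-perfect outcome: (M, R) with payoffs (3, 5).
For the simultaneous game, intersect best replies.
Row's best replies: L→B; C→B; R→M.
Player II's best replies: T→R; M→C; B→L.
The unique mutual best reply is (B, L), giving (6, 1).
Sequential outcome (M, R) differs from the Nash profile (B, L).

no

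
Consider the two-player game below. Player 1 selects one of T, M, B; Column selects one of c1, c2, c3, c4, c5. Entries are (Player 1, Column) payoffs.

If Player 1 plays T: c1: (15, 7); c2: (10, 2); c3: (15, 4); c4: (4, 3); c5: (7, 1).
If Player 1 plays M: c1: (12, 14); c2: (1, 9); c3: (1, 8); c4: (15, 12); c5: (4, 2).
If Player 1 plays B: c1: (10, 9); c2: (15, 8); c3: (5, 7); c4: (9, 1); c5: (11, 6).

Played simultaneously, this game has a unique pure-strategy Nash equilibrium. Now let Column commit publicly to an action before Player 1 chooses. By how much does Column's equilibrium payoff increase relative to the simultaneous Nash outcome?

5

Backward induction with Column moving first.
- c1: Player 1 compares 15, 12, 10 and picks T; Column would get 7.
- c2: Player 1 compares 10, 1, 15 and picks B; Column would get 8.
- c3: Player 1 compares 15, 1, 5 and picks T; Column would get 4.
- c4: Player 1 compares 4, 15, 9 and picks M; Column would get 12.
- c5: Player 1 compares 7, 4, 11 and picks B; Column would get 6.
Column's induced payoffs are 7, 8, 4, 12, 6, so Column commits to c4. Subgame-perfect outcome: (M, c4) with payoffs (15, 12).
Under simultaneous play:
Player 1's best replies: c1→T; c2→B; c3→T; c4→M; c5→B.
Column's best replies: T→c1; M→c1; B→c1.
Only (T, c1) has each player best-responding; Nash payoffs (15, 7).
Column's commitment gain: 12 − 7 = 5.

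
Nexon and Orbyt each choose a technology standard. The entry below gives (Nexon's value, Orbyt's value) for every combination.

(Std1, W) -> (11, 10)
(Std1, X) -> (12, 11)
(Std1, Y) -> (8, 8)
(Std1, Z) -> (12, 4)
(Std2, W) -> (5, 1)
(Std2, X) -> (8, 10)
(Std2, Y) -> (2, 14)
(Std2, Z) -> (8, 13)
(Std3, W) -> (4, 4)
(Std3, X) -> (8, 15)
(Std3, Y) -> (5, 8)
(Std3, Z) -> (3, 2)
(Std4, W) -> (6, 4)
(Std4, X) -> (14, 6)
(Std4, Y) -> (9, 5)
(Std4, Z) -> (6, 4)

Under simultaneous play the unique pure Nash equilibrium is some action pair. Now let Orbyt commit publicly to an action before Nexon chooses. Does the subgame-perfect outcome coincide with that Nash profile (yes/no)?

no

Backward induction with Orbyt moving first.
- W → Nexon plays Std1 (best of 11, 5, 4, 6); Orbyt gets 10.
- X → Nexon plays Std4 (best of 12, 8, 8, 14); Orbyt gets 6.
- Y → Nexon plays Std4 (best of 8, 2, 5, 9); Orbyt gets 5.
- Z → Nexon plays Std1 (best of 12, 8, 3, 6); Orbyt gets 4.
Orbyt's induced payoffs are 10, 6, 5, 4, so Orbyt commits to W. Subgame-perfect outcome: (Std1, W) with payoffs (11, 10).
For the simultaneous game, intersect best replies.
Nexon's best replies: W→Std1; X→Std4; Y→Std4; Z→Std1.
Orbyt's best replies: Std1→X; Std2→Y; Std3→X; Std4→X.
Only (Std4, X) has each player best-responding; Nash payoffs (14, 6).
Sequential outcome (Std1, W) differs from the Nash profile (Std4, X).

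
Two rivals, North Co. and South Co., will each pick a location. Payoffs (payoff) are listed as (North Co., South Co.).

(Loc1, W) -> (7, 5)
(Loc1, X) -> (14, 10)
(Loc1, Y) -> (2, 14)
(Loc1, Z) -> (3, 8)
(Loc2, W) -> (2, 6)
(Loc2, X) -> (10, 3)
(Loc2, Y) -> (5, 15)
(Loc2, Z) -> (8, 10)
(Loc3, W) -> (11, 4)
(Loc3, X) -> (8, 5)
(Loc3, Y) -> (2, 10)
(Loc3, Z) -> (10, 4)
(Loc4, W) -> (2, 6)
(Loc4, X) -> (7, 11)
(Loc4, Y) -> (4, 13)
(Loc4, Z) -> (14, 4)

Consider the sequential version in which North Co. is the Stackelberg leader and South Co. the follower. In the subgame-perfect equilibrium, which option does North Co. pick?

South Co. best-responds to each possible North Co. move:
- Loc1: BR = Y, leader payoff 2.
- Loc2: BR = Y, leader payoff 5.
- Loc3: BR = Y, leader payoff 2.
- Loc4: BR = Y, leader payoff 4.
Maximizing over 2, 5, 2, 4, North Co. chooses Loc2. Subgame-perfect outcome: (Loc2, Y) with payoffs (5, 15).

Loc2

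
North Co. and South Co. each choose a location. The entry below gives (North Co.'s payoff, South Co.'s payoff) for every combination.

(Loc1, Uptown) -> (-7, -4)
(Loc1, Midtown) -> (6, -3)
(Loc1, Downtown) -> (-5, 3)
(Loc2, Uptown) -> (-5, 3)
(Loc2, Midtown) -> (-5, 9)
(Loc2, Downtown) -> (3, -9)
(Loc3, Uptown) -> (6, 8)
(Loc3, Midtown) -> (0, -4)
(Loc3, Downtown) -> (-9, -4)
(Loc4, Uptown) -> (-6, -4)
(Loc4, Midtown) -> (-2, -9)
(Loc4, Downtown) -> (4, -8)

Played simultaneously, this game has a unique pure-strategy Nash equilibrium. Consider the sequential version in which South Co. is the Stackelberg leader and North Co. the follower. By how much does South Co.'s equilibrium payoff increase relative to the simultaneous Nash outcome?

Backward induction with South Co. moving first.
- Uptown: North Co. compares -7, -5, 6, -6 and picks Loc3; South Co. would get 8.
- Midtown: North Co. compares 6, -5, 0, -2 and picks Loc1; South Co. would get -3.
- Downtown: North Co. compares -5, 3, -9, 4 and picks Loc4; South Co. would get -8.
Maximizing over 8, -3, -8, South Co. chooses Uptown. Subgame-perfect outcome: (Loc3, Uptown) with payoffs (6, 8).
For the simultaneous game, intersect best replies.
North Co.'s best replies: Uptown→Loc3; Midtown→Loc1; Downtown→Loc4.
South Co.'s best replies: Loc1→Downtown; Loc2→Midtown; Loc3→Uptown; Loc4→Uptown.
Only (Loc3, Uptown) has each player best-responding; Nash payoffs (6, 8).
South Co.'s commitment gain: 8 − 8 = 0.

0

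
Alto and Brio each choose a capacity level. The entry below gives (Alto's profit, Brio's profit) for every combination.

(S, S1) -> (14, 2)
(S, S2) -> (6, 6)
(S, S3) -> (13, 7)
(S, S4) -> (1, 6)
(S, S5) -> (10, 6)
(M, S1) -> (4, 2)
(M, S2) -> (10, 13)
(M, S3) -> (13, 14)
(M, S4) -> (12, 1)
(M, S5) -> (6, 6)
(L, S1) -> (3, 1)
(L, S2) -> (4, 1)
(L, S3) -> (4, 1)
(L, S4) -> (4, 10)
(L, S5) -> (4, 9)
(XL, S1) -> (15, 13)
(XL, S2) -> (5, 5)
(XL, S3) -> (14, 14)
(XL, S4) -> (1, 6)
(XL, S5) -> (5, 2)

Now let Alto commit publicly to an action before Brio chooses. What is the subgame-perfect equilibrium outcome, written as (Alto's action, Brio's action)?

(XL, S3)

Work backward from Brio's decision.
- S → Brio plays S3 (best of 2, 6, 7, 6, 6); Alto gets 13.
- M → Brio plays S3 (best of 2, 13, 14, 1, 6); Alto gets 13.
- L → Brio plays S4 (best of 1, 1, 1, 10, 9); Alto gets 4.
- XL → Brio plays S3 (best of 13, 5, 14, 6, 2); Alto gets 14.
Among 13, 13, 4, 14, the best is 14 at XL. Subgame-perfect outcome: (XL, S3) with payoffs (14, 14).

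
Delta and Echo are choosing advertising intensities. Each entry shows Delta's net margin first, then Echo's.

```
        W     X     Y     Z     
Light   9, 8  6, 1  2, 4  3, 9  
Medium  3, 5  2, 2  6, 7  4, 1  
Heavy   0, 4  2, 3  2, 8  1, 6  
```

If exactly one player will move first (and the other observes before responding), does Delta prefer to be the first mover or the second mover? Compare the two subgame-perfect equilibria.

If Delta leads: Echo's best replies are Light→Z, Medium→Y, Heavy→Y; Delta's induced payoffs 3, 6, 2; outcome (Medium, Y), payoffs (6, 7).
If Echo leads: Delta's best replies are W→Light, X→Light, Y→Medium, Z→Medium; Echo's induced payoffs 8, 1, 7, 1; outcome (Light, W), payoffs (9, 8).
Delta gets 6 moving first and 9 moving second, so Delta prefers to move second.

second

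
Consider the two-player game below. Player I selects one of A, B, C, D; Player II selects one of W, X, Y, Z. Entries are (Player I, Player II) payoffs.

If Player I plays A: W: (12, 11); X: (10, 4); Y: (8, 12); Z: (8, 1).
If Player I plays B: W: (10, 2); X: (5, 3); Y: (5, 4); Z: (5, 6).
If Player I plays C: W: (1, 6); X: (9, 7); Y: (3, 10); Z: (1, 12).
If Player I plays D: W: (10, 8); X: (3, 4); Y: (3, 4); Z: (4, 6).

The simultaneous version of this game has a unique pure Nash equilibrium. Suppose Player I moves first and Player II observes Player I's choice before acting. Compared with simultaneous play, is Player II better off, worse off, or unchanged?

worse off

Solve by backward induction (Player I leads).
- A → Player II plays Y (best of 11, 4, 12, 1); Player I gets 8.
- B → Player II plays Z (best of 2, 3, 4, 6); Player I gets 5.
- C → Player II plays Z (best of 6, 7, 10, 12); Player I gets 1.
- D → Player II plays W (best of 8, 4, 4, 6); Player I gets 10.
Player I's induced payoffs are 8, 5, 1, 10, so Player I commits to D. Subgame-perfect outcome: (D, W) with payoffs (10, 8).
For the simultaneous game, intersect best replies.
Player I's best replies: W→A; X→A; Y→A; Z→A.
Player II's best replies: A→Y; B→Z; C→Z; D→W.
The unique mutual best reply is (A, Y), giving (8, 12).
Player II earns 8 sequentially versus 12 at the Nash outcome: worse off.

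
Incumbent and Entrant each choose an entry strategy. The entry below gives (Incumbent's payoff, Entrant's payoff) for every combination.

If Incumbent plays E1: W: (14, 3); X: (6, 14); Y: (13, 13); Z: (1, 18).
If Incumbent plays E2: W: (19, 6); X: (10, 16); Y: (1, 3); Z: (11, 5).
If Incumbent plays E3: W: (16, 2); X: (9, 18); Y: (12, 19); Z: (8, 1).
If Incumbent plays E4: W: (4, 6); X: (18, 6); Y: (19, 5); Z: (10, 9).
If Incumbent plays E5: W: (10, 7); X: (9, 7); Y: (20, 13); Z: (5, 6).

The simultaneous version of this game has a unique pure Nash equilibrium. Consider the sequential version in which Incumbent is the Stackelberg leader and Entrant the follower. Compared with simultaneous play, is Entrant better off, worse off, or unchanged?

Backward induction with Incumbent moving first.
- E1 → Entrant plays Z (best of 3, 14, 13, 18); Incumbent gets 1.
- E2 → Entrant plays X (best of 6, 16, 3, 5); Incumbent gets 10.
- E3 → Entrant plays Y (best of 2, 18, 19, 1); Incumbent gets 12.
- E4 → Entrant plays Z (best of 6, 6, 5, 9); Incumbent gets 10.
- E5 → Entrant plays Y (best of 7, 7, 13, 6); Incumbent gets 20.
Among 1, 10, 12, 10, 20, the best is 20 at E5. Subgame-perfect outcome: (E5, Y) with payoffs (20, 13).
Under simultaneous play:
Incumbent's best replies: W→E2; X→E4; Y→E5; Z→E2.
Entrant's best replies: E1→Z; E2→X; E3→Y; E4→Z; E5→Y.
The unique mutual best reply is (E5, Y), giving (20, 13).
Entrant earns 13 sequentially versus 13 at the Nash outcome: unchanged.

unchanged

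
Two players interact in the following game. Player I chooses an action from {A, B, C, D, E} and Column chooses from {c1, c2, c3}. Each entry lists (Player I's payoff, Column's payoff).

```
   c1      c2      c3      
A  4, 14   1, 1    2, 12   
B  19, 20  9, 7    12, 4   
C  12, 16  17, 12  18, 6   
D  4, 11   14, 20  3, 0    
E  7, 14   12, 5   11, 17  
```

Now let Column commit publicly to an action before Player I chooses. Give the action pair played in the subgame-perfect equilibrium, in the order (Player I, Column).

Work backward from Player I's decision.
- c1 → Player I plays B (best of 4, 19, 12, 4, 7); Column gets 20.
- c2 → Player I plays C (best of 1, 9, 17, 14, 12); Column gets 12.
- c3 → Player I plays C (best of 2, 12, 18, 3, 11); Column gets 6.
Maximizing over 20, 12, 6, Column chooses c1. Subgame-perfect outcome: (B, c1) with payoffs (19, 20).

(B, c1)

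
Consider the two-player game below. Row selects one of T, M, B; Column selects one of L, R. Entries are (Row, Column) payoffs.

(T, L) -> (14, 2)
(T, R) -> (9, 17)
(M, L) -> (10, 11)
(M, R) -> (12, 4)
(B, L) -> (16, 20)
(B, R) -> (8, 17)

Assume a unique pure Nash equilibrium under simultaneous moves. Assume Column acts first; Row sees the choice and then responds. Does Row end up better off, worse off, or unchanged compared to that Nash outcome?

unchanged

Row best-responds to each possible Column move:
- L → Row plays B (best of 14, 10, 16); Column gets 20.
- R → Row plays M (best of 9, 12, 8); Column gets 4.
Column's induced payoffs are 20, 4, so Column commits to L. Subgame-perfect outcome: (B, L) with payoffs (16, 20).
Under simultaneous play:
Row's best replies: L→B; R→M.
Column's best replies: T→R; M→L; B→L.
The unique mutual best reply is (B, L), giving (16, 20).
Row earns 16 sequentially versus 16 at the Nash outcome: unchanged.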